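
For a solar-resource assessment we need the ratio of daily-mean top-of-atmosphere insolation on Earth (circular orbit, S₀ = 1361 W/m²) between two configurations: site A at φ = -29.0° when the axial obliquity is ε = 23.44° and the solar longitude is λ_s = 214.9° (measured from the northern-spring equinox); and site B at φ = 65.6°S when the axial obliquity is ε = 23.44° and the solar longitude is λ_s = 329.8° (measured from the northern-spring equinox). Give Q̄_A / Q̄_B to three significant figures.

Q̄_A / Q̄_B ≈ 1.41

— Configuration A (φ=-29.0°):
Solar declination: sin δ = sin ε · sin λ_s = sin 23.44° × sin 214.9° = -0.22759, so δ = -13.155°.
cos H₀ = −tan(-29.0°) tan(-13.155°) = -0.1296, H₀ = 1.7007 rad.
Bracket: H₀ sin φ sin δ + cos φ cos δ sin H₀ = 1.7007×-0.48481×-0.22759 + 0.87462×0.97376×0.99157 = 0.187652 + 0.844490 = 1.032142.
Q̄ = (S₀/π) × [bracket] = (1361/π) × 1.032142 = 447.14 W/m².
— Configuration B (φ=-65.6°):
Solar declination: sin δ = sin ε · sin λ_s = sin 23.44° × sin 329.8° = -0.20010, so δ = -11.543°.
cos H₀ = −tan(-65.6°) tan(-11.543°) = -0.4502, H₀ = 2.0378 rad.
Bracket: H₀ sin φ sin δ + cos φ cos δ sin H₀ = 2.0378×-0.91068×-0.20010 + 0.41310×0.97978×0.89292 = 0.371342 + 0.361407 = 0.732749.
Q̄ = (S₀/π) × [bracket] = (1361/π) × 0.732749 = 317.44 W/m².
Ratio Q̄_A / Q̄_B = 447.14 / 317.44 = 1.409.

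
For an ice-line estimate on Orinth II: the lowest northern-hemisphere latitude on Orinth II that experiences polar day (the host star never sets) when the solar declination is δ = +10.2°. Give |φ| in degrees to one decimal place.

Polar day requires cos H₀ = −tan φ tan δ ≤ −1, i.e. tan φ tan δ ≥ 1.
The boundary is |tan φ| · |tan δ| = 1, so |φ| = 90° − |δ| = 90° − 10.2° = 79.8° in the northern hemisphere.

|φ| = 79.8°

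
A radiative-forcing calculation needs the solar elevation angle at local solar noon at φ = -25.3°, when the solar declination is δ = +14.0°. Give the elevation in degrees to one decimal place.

50.7°

At local noon the hour angle is zero, so the zenith angle equals |φ − δ| = |-25.3° − (+14.000°)| = 39.300°.
Elevation = 90° − 39.300° = 50.7°.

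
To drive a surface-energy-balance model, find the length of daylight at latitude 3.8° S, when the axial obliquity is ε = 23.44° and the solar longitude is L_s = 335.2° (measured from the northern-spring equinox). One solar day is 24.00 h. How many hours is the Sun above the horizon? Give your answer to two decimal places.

Solar declination: sin δ = sin ε · sin L_s = sin 23.44° × sin 335.2° = -0.16685, so δ = -9.605°.
cos h₀ = −tan ϕ · tan δ = −tan(-3.8°) × tan(-9.605°) = -0.0112, so h₀ = 1.5820 rad = 90.64°.
Daylight = 2h₀/(2π) × 24.00 h = (1.5820/π) × 24.00 = 12.09 h.

12.09 h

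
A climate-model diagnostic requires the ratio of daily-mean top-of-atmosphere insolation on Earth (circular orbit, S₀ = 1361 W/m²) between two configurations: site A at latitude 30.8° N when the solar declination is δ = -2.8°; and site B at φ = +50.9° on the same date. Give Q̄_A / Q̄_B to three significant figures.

— Configuration A (φ=+30.8°):
cos H₀ = −tan(+30.8°) tan(-2.800°) = 0.0292, H₀ = 1.5416 rad.
Bracket: H₀ sin φ sin δ + cos φ cos δ sin H₀ = 1.5416×0.51204×-0.04885 + 0.85896×0.99881×0.99957 = -0.038560 + 0.857569 = 0.819009.
Q̄ = (S₀/π) × [bracket] = (1361/π) × 0.819009 = 354.81 W/m².
— Configuration B (φ=+50.9°):
cos H₀ = −tan(+50.9°) tan(-2.800°) = 0.0602, H₀ = 1.5106 rad.
Bracket: H₀ sin φ sin δ + cos φ cos δ sin H₀ = 1.5106×0.77605×-0.04885 + 0.63068×0.99881×0.99819 = -0.057267 + 0.628789 = 0.571522.
Q̄ = (S₀/π) × [bracket] = (1361/π) × 0.571522 = 247.59 W/m².
Ratio Q̄_A / Q̄_B = 354.81 / 247.59 = 1.433.

Q̄_A / Q̄_B ≈ 1.43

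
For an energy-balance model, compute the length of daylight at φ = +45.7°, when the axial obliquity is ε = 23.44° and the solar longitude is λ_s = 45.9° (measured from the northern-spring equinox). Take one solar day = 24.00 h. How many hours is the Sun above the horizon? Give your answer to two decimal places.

Solar declination: sin δ = sin ε · sin λ_s = sin 23.44° × sin 45.9° = 0.28566, so δ = +16.598°.
cos H₀ = −tan φ · tan δ = −tan(+45.7°) × tan(+16.598°) = -0.3055, so H₀ = 1.8812 rad = 107.79°.
Daylight = 2H₀/(2π) × 24.00 h = (1.8812/π) × 24.00 = 14.37 h.

14.37 h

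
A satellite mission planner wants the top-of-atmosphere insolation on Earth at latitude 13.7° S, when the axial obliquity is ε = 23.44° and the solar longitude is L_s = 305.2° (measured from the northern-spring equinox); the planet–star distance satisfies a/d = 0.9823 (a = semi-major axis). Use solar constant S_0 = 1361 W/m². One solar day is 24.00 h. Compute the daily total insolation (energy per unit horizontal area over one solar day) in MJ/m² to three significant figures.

Solar declination: sin δ = sin ε · sin L_s = sin 23.44° × sin 305.2° = -0.32505, so δ = -18.969°.
cos h₀ = −tan(-13.7°) tan(-18.969°) = -0.0838, h₀ = 1.6547 rad.
Bracket: h₀ sin ϕ sin δ + cos ϕ cos δ sin h₀ = 1.6547×-0.23684×-0.32505 + 0.97155×0.94570×0.99648 = 0.127387 + 0.915561 = 1.042948.
Inverse-square distance factor (a/d)² = 0.9823² = 0.964913.
Q̄ = (S_0/π) × 0.964913 × [bracket] = (1361/π) × 0.964913 × 1.042948 = 435.97 W/m².
Daily total = Q̄ × 24.00 h × 3600 s/h = 435.97 × 24.00 × 3600 / 10⁶ = 37.67 MJ/m².

37.7 MJ/m²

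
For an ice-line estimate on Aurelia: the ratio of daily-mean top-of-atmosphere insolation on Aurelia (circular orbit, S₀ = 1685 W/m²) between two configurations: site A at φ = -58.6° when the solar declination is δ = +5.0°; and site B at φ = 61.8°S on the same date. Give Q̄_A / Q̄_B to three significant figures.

Q̄_A / Q̄_B ≈ 1.14

— Configuration A (φ=-58.6°):
cos H₀ = −tan(-58.6°) tan(+5.000°) = 0.1433, H₀ = 1.4270 rad.
Bracket: H₀ sin φ sin δ + cos φ cos δ sin H₀ = 1.4270×-0.85355×0.08716 + 0.52101×0.99619×0.98968 = -0.106162 + 0.513669 = 0.407507.
Q̄ = (S₀/π) × [bracket] = (1685/π) × 0.407507 = 218.57 W/m².
— Configuration B (φ=-61.8°):
cos H₀ = −tan(-61.8°) tan(+5.000°) = 0.1632, H₀ = 1.4069 rad.
Bracket: H₀ sin φ sin δ + cos φ cos δ sin H₀ = 1.4069×-0.88130×0.08716 + 0.47255×0.99619×0.98660 = -0.108070 + 0.464442 = 0.356372.
Q̄ = (S₀/π) × [bracket] = (1685/π) × 0.356372 = 191.14 W/m².
Ratio Q̄_A / Q̄_B = 218.57 / 191.14 = 1.144.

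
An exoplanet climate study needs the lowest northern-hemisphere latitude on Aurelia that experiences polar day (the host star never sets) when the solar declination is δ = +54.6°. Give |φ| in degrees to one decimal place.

|φ| = 35.4°

Polar day requires cos H₀ = −tan φ tan δ ≤ −1, i.e. tan φ tan δ ≥ 1.
The boundary is |tan φ| · |tan δ| = 1, so |φ| = 90° − |δ| = 90° − 54.6° = 35.4° in the northern hemisphere.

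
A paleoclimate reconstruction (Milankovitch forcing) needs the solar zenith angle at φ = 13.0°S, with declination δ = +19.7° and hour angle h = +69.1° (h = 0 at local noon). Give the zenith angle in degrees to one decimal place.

cos θ_z = sin φ sin δ + cos φ cos δ cos h = -0.075830 + 0.327250 = 0.251420.
θ_z = arccos(0.251420) = 75.4°.

θ_z = 75.4°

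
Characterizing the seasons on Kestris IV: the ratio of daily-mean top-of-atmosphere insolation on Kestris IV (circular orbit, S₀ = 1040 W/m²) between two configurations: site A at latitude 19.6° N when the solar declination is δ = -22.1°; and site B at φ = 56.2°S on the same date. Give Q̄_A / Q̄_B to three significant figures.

— Configuration A (φ=+19.6°):
cos H₀ = −tan(+19.6°) tan(-22.100°) = 0.1446, H₀ = 1.4257 rad.
Bracket: H₀ sin φ sin δ + cos φ cos δ sin H₀ = 1.4257×0.33545×-0.37622 + 0.94206×0.92653×0.98949 = -0.179928 + 0.863673 = 0.683745.
Q̄ = (S₀/π) × [bracket] = (1040/π) × 0.683745 = 226.35 W/m².
— Configuration B (φ=-56.2°):
cos H₀ = −tan(-56.2°) tan(-22.100°) = -0.6066, H₀ = 2.2225 rad.
Bracket: H₀ sin φ sin δ + cos φ cos δ sin H₀ = 2.2225×-0.83098×-0.37622 + 0.55630×0.92653×0.79504 = 0.694823 + 0.409786 = 1.104609.
Q̄ = (S₀/π) × [bracket] = (1040/π) × 1.104609 = 365.67 W/m².
Ratio Q̄_A / Q̄_B = 226.35 / 365.67 = 0.6190.

Q̄_A / Q̄_B ≈ 0.619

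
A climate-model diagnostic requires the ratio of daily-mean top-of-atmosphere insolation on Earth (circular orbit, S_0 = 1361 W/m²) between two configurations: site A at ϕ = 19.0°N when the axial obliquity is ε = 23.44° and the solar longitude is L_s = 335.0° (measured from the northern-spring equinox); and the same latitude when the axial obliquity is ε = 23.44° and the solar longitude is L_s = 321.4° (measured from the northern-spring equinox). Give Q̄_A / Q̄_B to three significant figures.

— Configuration A (ϕ=+19.0°):
Solar declination: sin δ = sin ε · sin L_s = sin 23.44° × sin 335.0° = -0.16811, so δ = -9.678°.
cos h₀ = −tan(+19.0°) tan(-9.678°) = 0.0587, h₀ = 1.5120 rad.
Bracket: h₀ sin ϕ sin δ + cos ϕ cos δ sin h₀ = 1.5120×0.32557×-0.16811 + 0.94552×0.98577×0.99827 = -0.082754 + 0.930453 = 0.847699.
Q̄ = (S_0/π) × [bracket] = (1361/π) × 0.847699 = 367.24 W/m².
— Configuration B (ϕ=+19.0°):
Solar declination: sin δ = sin ε · sin L_s = sin 23.44° × sin 321.4° = -0.24817, so δ = -14.369°.
cos h₀ = −tan(+19.0°) tan(-14.369°) = 0.0882, h₀ = 1.4825 rad.
Bracket: h₀ sin ϕ sin δ + cos ϕ cos δ sin h₀ = 1.4825×0.32557×-0.24817 + 0.94552×0.96872×0.99610 = -0.119781 + 0.912372 = 0.792591.
Q̄ = (S_0/π) × [bracket] = (1361/π) × 0.792591 = 343.37 W/m².
Ratio Q̄_A / Q̄_B = 367.24 / 343.37 = 1.070.

Q̄_A / Q̄_B ≈ 1.07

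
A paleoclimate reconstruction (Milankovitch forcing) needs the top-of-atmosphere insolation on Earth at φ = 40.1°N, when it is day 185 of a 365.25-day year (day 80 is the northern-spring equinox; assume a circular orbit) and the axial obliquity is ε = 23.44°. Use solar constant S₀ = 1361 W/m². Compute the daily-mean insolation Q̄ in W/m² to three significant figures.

Solar longitude: λ_s = 360° × (185 − 80)/365.25 = 103.491°.
sin δ = sin 23.44° × sin 103.491° = 0.38681, so δ = +22.756°.
cos H₀ = −tan(+40.1°) tan(+22.756°) = -0.3532, H₀ = 1.9318 rad.
Bracket: H₀ sin φ sin δ + cos φ cos δ sin H₀ = 1.9318×0.64412×0.38681 + 0.76492×0.92216×0.93554 = 0.481312 + 0.659910 = 1.141222.
Q̄ = (S₀/π) × [bracket] = (1361/π) × 1.141222 = 494.4 W/m².

Q̄ ≈ 494 W/m²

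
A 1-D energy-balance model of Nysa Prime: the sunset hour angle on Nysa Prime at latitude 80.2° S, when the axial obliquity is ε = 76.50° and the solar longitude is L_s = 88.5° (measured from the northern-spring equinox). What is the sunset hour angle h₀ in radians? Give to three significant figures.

Solar declination: sin δ = sin ε · sin L_s = sin 76.50° × sin 88.5° = 0.97204, so δ = +76.418°.
cos h₀ = −tan ϕ · tan δ = 23.9642 ≥ 1, so the host star never rises (polar night) and h₀ = 0.

h₀ = 0.00 rad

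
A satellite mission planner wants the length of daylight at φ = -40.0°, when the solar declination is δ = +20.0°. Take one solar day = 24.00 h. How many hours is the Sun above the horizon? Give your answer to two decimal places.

9.63 h

cos H₀ = −tan φ · tan δ = −tan(-40.0°) × tan(+20.000°) = 0.3054, so H₀ = 1.2604 rad = 72.22°.
Daylight = 2H₀/(2π) × 24.00 h = (1.2604/π) × 24.00 = 9.63 h.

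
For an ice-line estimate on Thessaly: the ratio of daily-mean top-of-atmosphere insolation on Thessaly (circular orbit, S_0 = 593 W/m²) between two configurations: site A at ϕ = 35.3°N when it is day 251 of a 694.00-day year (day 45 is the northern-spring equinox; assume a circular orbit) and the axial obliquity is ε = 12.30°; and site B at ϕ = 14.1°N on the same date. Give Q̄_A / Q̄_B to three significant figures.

Q̄_A / Q̄_B ≈ 0.965

— Configuration A (ϕ=+35.3°):
Solar longitude: L_s = 360° × (251 − 45)/694.00 = 106.859°.
sin δ = sin 12.30° × sin 106.859° = 0.20387, so δ = +11.764°.
cos h₀ = −tan(+35.3°) tan(+11.764°) = -0.1474, h₀ = 1.7188 rad.
Bracket: h₀ sin ϕ sin δ + cos ϕ cos δ sin h₀ = 1.7188×0.57786×0.20387 + 0.81614×0.97900×0.98907 = 0.202489 + 0.790268 = 0.992757.
Q̄ = (S_0/π) × [bracket] = (593/π) × 0.992757 = 187.39 W/m².
— Configuration B (ϕ=+14.1°):
cos h₀ = −tan(+14.1°) tan(+11.764°) = -0.0523, h₀ = 1.6231 rad.
Bracket: h₀ sin ϕ sin δ + cos ϕ cos δ sin h₀ = 1.6231×0.24362×0.20387 + 0.96987×0.97900×0.99863 = 0.080614 + 0.948202 = 1.028816.
Q̄ = (S_0/π) × [bracket] = (593/π) × 1.028816 = 194.20 W/m².
Ratio Q̄_A / Q̄_B = 187.39 / 194.20 = 0.9649.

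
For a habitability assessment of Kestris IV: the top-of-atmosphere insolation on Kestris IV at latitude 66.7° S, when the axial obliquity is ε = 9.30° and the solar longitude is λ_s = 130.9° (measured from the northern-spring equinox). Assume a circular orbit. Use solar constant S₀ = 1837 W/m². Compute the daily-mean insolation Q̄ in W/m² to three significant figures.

Q̄ ≈ 136 W/m²

Solar declination: sin δ = sin ε · sin λ_s = sin 9.30° × sin 130.9° = 0.12215, so δ = +7.016°.
cos H₀ = −tan(-66.7°) tan(+7.016°) = 0.2858, H₀ = 1.2810 rad.
Bracket: H₀ sin φ sin δ + cos φ cos δ sin H₀ = 1.2810×-0.91845×0.12215 + 0.39555×0.99251×0.95830 = -0.143714 + 0.376216 = 0.232502.
Q̄ = (S₀/π) × [bracket] = (1837/π) × 0.232502 = 136.0 W/m².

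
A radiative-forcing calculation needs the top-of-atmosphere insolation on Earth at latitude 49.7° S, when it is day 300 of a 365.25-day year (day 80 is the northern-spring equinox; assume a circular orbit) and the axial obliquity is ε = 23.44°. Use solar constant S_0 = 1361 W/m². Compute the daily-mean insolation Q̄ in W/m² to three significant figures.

Solar longitude: L_s = 360° × (300 − 80)/365.25 = 216.838°.
sin δ = sin 23.44° × sin 216.838° = -0.23849, so δ = -13.798°.
cos h₀ = −tan(-49.7°) tan(-13.798°) = -0.2896, h₀ = 1.8646 rad.
Bracket: h₀ sin ϕ sin δ + cos ϕ cos δ sin h₀ = 1.8646×-0.76267×-0.23849 + 0.64679×0.97114×0.95715 = 0.339151 + 0.601209 = 0.940360.
Q̄ = (S_0/π) × [bracket] = (1361/π) × 0.940360 = 407.4 W/m².

Q̄ ≈ 407 W/m²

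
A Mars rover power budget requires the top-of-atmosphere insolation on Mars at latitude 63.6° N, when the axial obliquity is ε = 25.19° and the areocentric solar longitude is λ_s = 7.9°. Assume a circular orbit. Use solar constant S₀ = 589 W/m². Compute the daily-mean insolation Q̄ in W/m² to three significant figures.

Q̄ ≈ 99.2 W/m²

sin δ = sin 25.19° × sin 7.9° = 0.05850, so δ = +3.354°.
cos H₀ = −tan(+63.6°) tan(+3.354°) = -0.1180, H₀ = 1.6891 rad.
Bracket: H₀ sin φ sin δ + cos φ cos δ sin H₀ = 1.6891×0.89571×0.05850 + 0.44464×0.99829×0.99301 = 0.088507 + 0.440777 = 0.529284.
Q̄ = (S₀/π) × [bracket] = (589/π) × 0.529284 = 99.23 W/m².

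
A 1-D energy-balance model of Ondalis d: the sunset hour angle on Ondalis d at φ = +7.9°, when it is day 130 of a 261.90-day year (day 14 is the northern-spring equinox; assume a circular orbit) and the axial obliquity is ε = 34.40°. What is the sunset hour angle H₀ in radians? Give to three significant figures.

H₀ = 1.60 rad

Solar longitude: λ_s = 360° × (130 − 14)/261.90 = 159.450°.
sin δ = sin 34.40° × sin 159.450° = 0.19832, so δ = +11.438°.
cos H₀ = −tan φ · tan δ = −tan(+7.9°) × tan(+11.438°) = -0.0281, so H₀ = 1.5989 rad = 91.61°.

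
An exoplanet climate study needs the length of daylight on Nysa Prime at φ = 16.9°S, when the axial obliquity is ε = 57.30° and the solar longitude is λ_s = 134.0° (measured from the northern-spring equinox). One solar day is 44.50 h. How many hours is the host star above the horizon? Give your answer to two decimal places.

Solar declination: sin δ = sin ε · sin λ_s = sin 57.30° × sin 134.0° = 0.60533, so δ = +37.253°.
cos H₀ = −tan φ · tan δ = −tan(-16.9°) × tan(+37.253°) = 0.2311, so H₀ = 1.3376 rad = 76.64°.
Daylight = 2H₀/(2π) × 44.50 h = (1.3376/π) × 44.50 = 18.95 h.

18.95 h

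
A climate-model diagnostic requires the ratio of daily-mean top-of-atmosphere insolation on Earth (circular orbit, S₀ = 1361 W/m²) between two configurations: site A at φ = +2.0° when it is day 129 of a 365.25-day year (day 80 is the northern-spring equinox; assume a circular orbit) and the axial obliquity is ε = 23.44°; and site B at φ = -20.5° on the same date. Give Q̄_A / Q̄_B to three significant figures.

— Configuration A (φ=+2.0°):
Solar longitude: λ_s = 360° × (129 − 80)/365.25 = 48.296°.
sin δ = sin 23.44° × sin 48.296° = 0.29698, so δ = +17.277°.
cos H₀ = −tan(+2.0°) tan(+17.277°) = -0.0109, H₀ = 1.5817 rad.
Bracket: H₀ sin φ sin δ + cos φ cos δ sin H₀ = 1.5817×0.03490×0.29698 + 0.99939×0.95488×0.99994 = 0.016394 + 0.954240 = 0.970634.
Q̄ = (S₀/π) × [bracket] = (1361/π) × 0.970634 = 420.50 W/m².
— Configuration B (φ=-20.5°):
cos H₀ = −tan(-20.5°) tan(+17.277°) = 0.1163, H₀ = 1.4542 rad.
Bracket: H₀ sin φ sin δ + cos φ cos δ sin H₀ = 1.4542×-0.35021×0.29698 + 0.93667×0.95488×0.99322 = -0.151245 + 0.888343 = 0.737098.
Q̄ = (S₀/π) × [bracket] = (1361/π) × 0.737098 = 319.33 W/m².
Ratio Q̄_A / Q̄_B = 420.50 / 319.33 = 1.317.

Q̄_A / Q̄_B ≈ 1.32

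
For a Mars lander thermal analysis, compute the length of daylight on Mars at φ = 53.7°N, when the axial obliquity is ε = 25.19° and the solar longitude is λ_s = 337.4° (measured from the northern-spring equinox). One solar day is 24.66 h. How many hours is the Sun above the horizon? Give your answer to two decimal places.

10.54 h

Solar declination: sin δ = sin ε · sin λ_s = sin 25.19° × sin 337.4° = -0.16356, so δ = -9.414°.
cos H₀ = −tan φ · tan δ = −tan(+53.7°) × tan(-9.414°) = 0.2257, so H₀ = 1.3431 rad = 76.96°.
Daylight = 2H₀/(2π) × 24.66 h = (1.3431/π) × 24.66 = 10.54 h.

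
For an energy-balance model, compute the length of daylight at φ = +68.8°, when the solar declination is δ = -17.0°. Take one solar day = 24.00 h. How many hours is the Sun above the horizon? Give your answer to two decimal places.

cos H₀ = −tan φ · tan δ = −tan(+68.8°) × tan(-17.000°) = 0.7882, so H₀ = 0.6629 rad = 37.98°.
Daylight = 2H₀/(2π) × 24.00 h = (0.6629/π) × 24.00 = 5.06 h.

5.06 h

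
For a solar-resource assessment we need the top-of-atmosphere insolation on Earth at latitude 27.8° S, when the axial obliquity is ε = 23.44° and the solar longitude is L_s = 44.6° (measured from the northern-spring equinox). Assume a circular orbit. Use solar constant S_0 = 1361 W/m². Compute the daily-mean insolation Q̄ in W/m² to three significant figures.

Q̄ ≈ 284 W/m²

Solar declination: sin δ = sin ε · sin L_s = sin 23.44° × sin 44.6° = 0.27931, so δ = +16.219°.
cos h₀ = −tan(-27.8°) tan(+16.219°) = 0.1534, h₀ = 1.4168 rad.
Bracket: h₀ sin ϕ sin δ + cos ϕ cos δ sin h₀ = 1.4168×-0.46639×0.27931 + 0.88458×0.96020×0.98817 = -0.184563 + 0.839326 = 0.654763.
Q̄ = (S_0/π) × [bracket] = (1361/π) × 0.654763 = 283.7 W/m².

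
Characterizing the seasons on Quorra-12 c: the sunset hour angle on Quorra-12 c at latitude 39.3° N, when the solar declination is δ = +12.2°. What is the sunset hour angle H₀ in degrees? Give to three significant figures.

H₀ = 100°

cos H₀ = −tan φ · tan δ = −tan(+39.3°) × tan(+12.200°) = -0.1770, so H₀ = 1.7487 rad = 100.19°.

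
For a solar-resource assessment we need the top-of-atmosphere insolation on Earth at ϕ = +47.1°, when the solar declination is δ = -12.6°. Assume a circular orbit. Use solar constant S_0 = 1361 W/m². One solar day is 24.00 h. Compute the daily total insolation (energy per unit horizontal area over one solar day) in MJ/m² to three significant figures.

16.2 MJ/m²

cos h₀ = −tan(+47.1°) tan(-12.600°) = 0.2405, h₀ = 1.3279 rad.
Bracket: h₀ sin ϕ sin δ + cos ϕ cos δ sin h₀ = 1.3279×0.73254×-0.21814 + 0.68072×0.97592×0.97064 = -0.212193 + 0.644824 = 0.432631.
Q̄ = (S_0/π) × [bracket] = (1361/π) × 0.432631 = 187.42 W/m².
Daily total = Q̄ × 24.00 h × 3600 s/h = 187.42 × 24.00 × 3600 / 10⁶ = 16.19 MJ/m².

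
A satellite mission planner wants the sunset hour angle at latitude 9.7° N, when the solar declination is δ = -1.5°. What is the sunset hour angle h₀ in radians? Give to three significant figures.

h₀ = 1.57 rad

cos h₀ = −tan ϕ · tan δ = −tan(+9.7°) × tan(-1.500°) = 0.0045, so h₀ = 1.5663 rad = 89.74°.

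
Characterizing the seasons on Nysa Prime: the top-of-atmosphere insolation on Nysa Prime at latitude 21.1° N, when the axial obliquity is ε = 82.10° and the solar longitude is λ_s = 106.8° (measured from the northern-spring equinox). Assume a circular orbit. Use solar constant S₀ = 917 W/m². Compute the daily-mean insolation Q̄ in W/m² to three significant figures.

Solar declination: sin δ = sin ε · sin λ_s = sin 82.10° × sin 106.8° = 0.94823, so δ = +71.484°.
cos H₀ = −tan(+21.1°) tan(+71.484°) = -1.1522 ≤ −1 ⇒ polar day, H₀ = π.
Bracket: H₀ sin φ sin δ + cos φ cos δ sin H₀ = 3.1416×0.36000×0.94823 + 0.93295×0.31757×0.00000 = 1.072425 + 0.000000 = 1.072425.
Q̄ = (S₀/π) × [bracket] = (917/π) × 1.072425 = 313.0 W/m².

Q̄ ≈ 313 W/m²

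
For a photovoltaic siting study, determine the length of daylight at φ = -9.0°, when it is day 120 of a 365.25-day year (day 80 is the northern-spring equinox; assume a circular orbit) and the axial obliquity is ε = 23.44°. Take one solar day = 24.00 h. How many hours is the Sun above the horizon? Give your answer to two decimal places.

Solar longitude: λ_s = 360° × (120 − 80)/365.25 = 39.425°.
sin δ = sin 23.44° × sin 39.425° = 0.25262, so δ = +14.633°.
cos H₀ = −tan φ · tan δ = −tan(-9.0°) × tan(+14.633°) = 0.0414, so H₀ = 1.5294 rad = 87.63°.
Daylight = 2H₀/(2π) × 24.00 h = (1.5294/π) × 24.00 = 11.68 h.

11.68 h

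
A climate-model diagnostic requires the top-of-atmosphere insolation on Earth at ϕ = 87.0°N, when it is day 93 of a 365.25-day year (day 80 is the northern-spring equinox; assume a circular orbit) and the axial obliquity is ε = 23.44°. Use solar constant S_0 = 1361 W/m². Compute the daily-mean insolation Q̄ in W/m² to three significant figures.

Q̄ ≈ 120 W/m²

Solar longitude: L_s = 360° × (93 − 80)/365.25 = 12.813°.
sin δ = sin 23.44° × sin 12.813° = 0.08822, so δ = +5.061°.
cos h₀ = −tan(+87.0°) tan(+5.061°) = -1.6899 ≤ −1 ⇒ polar day, h₀ = π.
Bracket: h₀ sin ϕ sin δ + cos ϕ cos δ sin h₀ = 3.1416×0.99863×0.08822 + 0.05234×0.99610×0.00000 = 0.276772 + 0.000000 = 0.276772.
Q̄ = (S_0/π) × [bracket] = (1361/π) × 0.276772 = 119.9 W/m².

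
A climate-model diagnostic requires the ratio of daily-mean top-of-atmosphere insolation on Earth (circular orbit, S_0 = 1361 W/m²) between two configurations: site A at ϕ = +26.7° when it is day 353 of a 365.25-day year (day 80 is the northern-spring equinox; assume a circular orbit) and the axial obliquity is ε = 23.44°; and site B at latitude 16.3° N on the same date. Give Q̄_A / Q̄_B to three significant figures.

Q̄_A / Q̄_B ≈ 0.784

— Configuration A (ϕ=+26.7°):
Solar longitude: L_s = 360° × (353 − 80)/365.25 = 269.076°.
sin δ = sin 23.44° × sin 269.076° = -0.39774, so δ = -23.437°.
cos h₀ = −tan(+26.7°) tan(-23.437°) = 0.2180, h₀ = 1.3510 rad.
Bracket: h₀ sin ϕ sin δ + cos ϕ cos δ sin h₀ = 1.3510×0.44932×-0.39774 + 0.89337×0.91750×0.97594 = -0.241441 + 0.799946 = 0.558505.
Q̄ = (S_0/π) × [bracket] = (1361/π) × 0.558505 = 241.96 W/m².
— Configuration B (ϕ=+16.3°):
cos h₀ = −tan(+16.3°) tan(-23.437°) = 0.1268, h₀ = 1.4437 rad.
Bracket: h₀ sin ϕ sin δ + cos ϕ cos δ sin h₀ = 1.4437×0.28067×-0.39774 + 0.95981×0.91750×0.99193 = -0.161166 + 0.873519 = 0.712353.
Q̄ = (S_0/π) × [bracket] = (1361/π) × 0.712353 = 308.61 W/m².
Ratio Q̄_A / Q̄_B = 241.96 / 308.61 = 0.7840.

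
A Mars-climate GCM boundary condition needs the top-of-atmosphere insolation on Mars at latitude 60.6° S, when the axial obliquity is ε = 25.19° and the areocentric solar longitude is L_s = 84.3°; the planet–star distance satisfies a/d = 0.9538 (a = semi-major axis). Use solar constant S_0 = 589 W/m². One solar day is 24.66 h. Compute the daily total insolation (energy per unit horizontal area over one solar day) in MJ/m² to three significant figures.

0.450 MJ/m²

sin δ = sin 25.19° × sin 84.3° = 0.42352, so δ = +25.057°.
cos h₀ = −tan(-60.6°) tan(+25.057°) = 0.8297, h₀ = 0.5922 rad.
Bracket: h₀ sin ϕ sin δ + cos ϕ cos δ sin h₀ = 0.5922×-0.87121×0.42352 + 0.49090×0.90589×0.55820 = -0.218507 + 0.248232 = 0.029725.
Inverse-square distance factor (a/d)² = 0.9538² = 0.909734.
Q̄ = (S_0/π) × 0.909734 × [bracket] = (589/π) × 0.909734 × 0.029725 = 5.0699 W/m².
Daily total = Q̄ × 24.66 h × 3600 s/h = 5.0699 × 24.66 × 3600 / 10⁶ = 0.4501 MJ/m².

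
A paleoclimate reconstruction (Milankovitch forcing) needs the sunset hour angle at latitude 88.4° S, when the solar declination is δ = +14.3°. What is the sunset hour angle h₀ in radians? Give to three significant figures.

cos h₀ = −tan ϕ · tan δ = 9.1254 ≥ 1, so the Sun never rises (polar night) and h₀ = 0.

h₀ = 0.00 rad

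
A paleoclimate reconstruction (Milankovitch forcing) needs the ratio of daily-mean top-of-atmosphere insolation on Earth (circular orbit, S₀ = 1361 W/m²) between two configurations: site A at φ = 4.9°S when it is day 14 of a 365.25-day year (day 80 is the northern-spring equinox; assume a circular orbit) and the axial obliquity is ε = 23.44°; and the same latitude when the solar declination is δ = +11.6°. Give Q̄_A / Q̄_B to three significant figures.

— Configuration A (φ=-4.9°):
Solar longitude: λ_s = 360° × (14 − 80)/365.25 = -65.051°, i.e. -65.051° + 360° = 294.949°.
sin δ = sin 23.44° × sin 294.949° = -0.36067, so δ = -21.141°.
cos H₀ = −tan(-4.9°) tan(-21.141°) = -0.0332, H₀ = 1.6040 rad.
Bracket: H₀ sin φ sin δ + cos φ cos δ sin H₀ = 1.6040×-0.08542×-0.36067 + 0.99635×0.93269×0.99945 = 0.049417 + 0.928775 = 0.978192.
Q̄ = (S₀/π) × [bracket] = (1361/π) × 0.978192 = 423.77 W/m².
— Configuration B (φ=-4.9°):
cos H₀ = −tan(-4.9°) tan(+11.600°) = 0.0176, H₀ = 1.5532 rad.
Bracket: H₀ sin φ sin δ + cos φ cos δ sin H₀ = 1.5532×-0.08542×0.20108 + 0.99635×0.97958×0.99985 = -0.026678 + 0.975858 = 0.949180.
Q̄ = (S₀/π) × [bracket] = (1361/π) × 0.949180 = 411.20 W/m².
Ratio Q̄_A / Q̄_B = 423.77 / 411.20 = 1.031.

Q̄_A / Q̄_B ≈ 1.03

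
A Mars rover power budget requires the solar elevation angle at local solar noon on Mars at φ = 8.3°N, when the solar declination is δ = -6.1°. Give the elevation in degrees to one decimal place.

75.6°

At local noon the hour angle is zero, so the zenith angle equals |φ − δ| = |+8.3° − (-6.100°)| = 14.400°.
Elevation = 90° − 14.400° = 75.6°.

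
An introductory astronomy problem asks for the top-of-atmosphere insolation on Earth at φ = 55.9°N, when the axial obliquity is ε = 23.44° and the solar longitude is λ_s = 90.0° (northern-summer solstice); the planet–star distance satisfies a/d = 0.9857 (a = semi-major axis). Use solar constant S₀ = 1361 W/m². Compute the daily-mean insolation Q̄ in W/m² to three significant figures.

Q̄ ≈ 480 W/m²

Solar declination: sin δ = sin ε · sin λ_s = sin 23.44° × sin 90.0° = 0.39779, so δ = +23.440°.
cos H₀ = −tan(+55.9°) tan(+23.440°) = -0.6404, H₀ = 2.2658 rad.
Bracket: H₀ sin φ sin δ + cos φ cos δ sin H₀ = 2.2658×0.82806×0.39779 + 0.56064×0.91748×0.76806 = 0.746341 + 0.395072 = 1.141413.
Inverse-square distance factor (a/d)² = 0.9857² = 0.971604.
Q̄ = (S₀/π) × 0.971604 × [bracket] = (1361/π) × 0.971604 × 1.141413 = 480.4 W/m².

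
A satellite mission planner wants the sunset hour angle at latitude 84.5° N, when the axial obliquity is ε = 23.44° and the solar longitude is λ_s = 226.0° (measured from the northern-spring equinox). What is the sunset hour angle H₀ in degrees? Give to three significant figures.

Solar declination: sin δ = sin ε · sin λ_s = sin 23.44° × sin 226.0° = -0.28615, so δ = -16.627°.
cos H₀ = −tan φ · tan δ = 3.1014 ≥ 1, so the Sun never rises (polar night) and H₀ = 0.

H₀ = 0.00°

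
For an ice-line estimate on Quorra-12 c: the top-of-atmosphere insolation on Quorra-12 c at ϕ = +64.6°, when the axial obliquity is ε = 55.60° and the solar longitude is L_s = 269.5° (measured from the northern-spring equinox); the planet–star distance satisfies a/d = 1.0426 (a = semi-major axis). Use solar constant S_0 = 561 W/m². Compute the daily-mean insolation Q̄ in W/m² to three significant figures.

Solar declination: sin δ = sin ε · sin L_s = sin 55.60° × sin 269.5° = -0.82508, so δ = -55.597°.
cos h₀ = −tan(+64.6°) tan(-55.597°) = 3.0754 ≥ 1 ⇒ polar night, h₀ = 0 and Q̄ = 0.
Inverse-square distance factor (a/d)² = 1.0426² = 1.087015.

Q̄ ≈ 0.00 W/m²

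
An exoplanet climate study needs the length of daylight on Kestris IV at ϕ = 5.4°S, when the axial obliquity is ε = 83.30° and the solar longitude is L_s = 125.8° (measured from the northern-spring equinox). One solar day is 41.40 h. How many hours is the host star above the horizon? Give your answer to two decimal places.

Solar declination: sin δ = sin ε · sin L_s = sin 83.30° × sin 125.8° = 0.80552, so δ = +53.661°.
cos h₀ = −tan ϕ · tan δ = −tan(-5.4°) × tan(+53.661°) = 0.1285, so h₀ = 1.4419 rad = 82.62°.
Daylight = 2h₀/(2π) × 41.40 h = (1.4419/π) × 41.40 = 19.00 h.

19.00 h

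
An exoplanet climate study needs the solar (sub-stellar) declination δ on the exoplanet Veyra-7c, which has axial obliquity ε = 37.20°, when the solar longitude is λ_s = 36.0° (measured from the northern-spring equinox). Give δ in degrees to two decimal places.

δ = +20.82°

sin δ = sin ε · sin λ_s = sin 37.20° × sin 36.0° = 0.355374.
δ = arcsin(0.355374) = +20.82°.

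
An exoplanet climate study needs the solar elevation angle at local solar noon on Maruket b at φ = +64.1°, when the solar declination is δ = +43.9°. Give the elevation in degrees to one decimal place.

69.8°

At local noon the hour angle is zero, so the zenith angle equals |φ − δ| = |+64.1° − (+43.900°)| = 20.200°.
Elevation = 90° − 20.200° = 69.8°.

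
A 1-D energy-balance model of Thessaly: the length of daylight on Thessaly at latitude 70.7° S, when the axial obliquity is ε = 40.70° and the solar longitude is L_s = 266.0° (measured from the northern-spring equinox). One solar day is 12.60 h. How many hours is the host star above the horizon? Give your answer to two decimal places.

Solar declination: sin δ = sin ε · sin L_s = sin 40.70° × sin 266.0° = -0.65051, so δ = -40.580°.
Sunrise equation: cos h₀ = −tan ϕ · tan δ = -2.4458 ≤ −1, so the host star never sets (polar day) and h₀ = π.
Daylight = 2h₀/(2π) × 12.60 h = (3.1416/π) × 12.60 = 12.60 h.

12.60 h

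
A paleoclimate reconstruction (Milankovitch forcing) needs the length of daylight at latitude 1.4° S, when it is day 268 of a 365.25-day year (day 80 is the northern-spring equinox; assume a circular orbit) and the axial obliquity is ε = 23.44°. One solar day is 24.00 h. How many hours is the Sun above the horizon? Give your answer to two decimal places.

12.01 h

Solar longitude: L_s = 360° × (268 − 80)/365.25 = 185.298°.
sin δ = sin 23.44° × sin 185.298° = -0.03673, so δ = -2.105°.
cos h₀ = −tan ϕ · tan δ = −tan(-1.4°) × tan(-2.105°) = -0.0009, so h₀ = 1.5717 rad = 90.05°.
Daylight = 2h₀/(2π) × 24.00 h = (1.5717/π) × 24.00 = 12.01 h.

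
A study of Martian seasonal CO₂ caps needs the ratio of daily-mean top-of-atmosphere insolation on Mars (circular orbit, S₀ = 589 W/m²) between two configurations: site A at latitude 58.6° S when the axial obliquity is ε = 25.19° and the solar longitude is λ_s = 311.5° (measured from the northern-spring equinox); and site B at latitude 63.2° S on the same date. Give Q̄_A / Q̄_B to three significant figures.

— Configuration A (φ=-58.6°):
Solar declination: sin δ = sin ε · sin λ_s = sin 25.19° × sin 311.5° = -0.31877, so δ = -18.589°.
cos H₀ = −tan(-58.6°) tan(-18.589°) = -0.5510, H₀ = 2.1543 rad.
Bracket: H₀ sin φ sin δ + cos φ cos δ sin H₀ = 2.1543×-0.85355×-0.31877 + 0.52101×0.94783×0.83452 = 0.586155 + 0.412110 = 0.998265.
Q̄ = (S₀/π) × [bracket] = (589/π) × 0.998265 = 187.16 W/m².
— Configuration B (φ=-63.2°):
cos H₀ = −tan(-63.2°) tan(-18.589°) = -0.6658, H₀ = 2.2994 rad.
Bracket: H₀ sin φ sin δ + cos φ cos δ sin H₀ = 2.2994×-0.89259×-0.31877 + 0.45088×0.94783×0.74614 = 0.654250 + 0.318869 = 0.973119.
Q̄ = (S₀/π) × [bracket] = (589/π) × 0.973119 = 182.44 W/m².
Ratio Q̄_A / Q̄_B = 187.16 / 182.44 = 1.026.

Q̄_A / Q̄_B ≈ 1.03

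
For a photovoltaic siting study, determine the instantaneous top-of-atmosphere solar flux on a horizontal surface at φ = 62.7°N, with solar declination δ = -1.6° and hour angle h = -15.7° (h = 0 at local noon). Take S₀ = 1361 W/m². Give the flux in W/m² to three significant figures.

567 W/m²

cos θ_z = sin φ sin δ + cos φ cos δ cos h = -0.024812 + 0.441366 = 0.416554.
Flux = S₀ · cos θ_z = 1361 × 0.416554 = 566.9 W/m².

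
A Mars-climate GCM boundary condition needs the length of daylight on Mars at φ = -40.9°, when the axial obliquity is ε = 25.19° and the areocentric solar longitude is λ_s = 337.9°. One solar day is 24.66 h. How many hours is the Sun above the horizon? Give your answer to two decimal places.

13.44 h

sin δ = sin 25.19° × sin 337.9° = -0.16013, so δ = -9.214°.
cos H₀ = −tan φ · tan δ = −tan(-40.9°) × tan(-9.214°) = -0.1405, so H₀ = 1.7118 rad = 98.08°.
Daylight = 2H₀/(2π) × 24.66 h = (1.7118/π) × 24.66 = 13.44 h.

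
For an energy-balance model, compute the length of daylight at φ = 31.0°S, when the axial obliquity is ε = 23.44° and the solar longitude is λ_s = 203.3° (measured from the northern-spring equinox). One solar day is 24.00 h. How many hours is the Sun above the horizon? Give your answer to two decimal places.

Solar declination: sin δ = sin ε · sin λ_s = sin 23.44° × sin 203.3° = -0.15734, so δ = -9.053°.
cos H₀ = −tan φ · tan δ = −tan(-31.0°) × tan(-9.053°) = -0.0957, so H₀ = 1.6667 rad = 95.49°.
Daylight = 2H₀/(2π) × 24.00 h = (1.6667/π) × 24.00 = 12.73 h.

12.73 h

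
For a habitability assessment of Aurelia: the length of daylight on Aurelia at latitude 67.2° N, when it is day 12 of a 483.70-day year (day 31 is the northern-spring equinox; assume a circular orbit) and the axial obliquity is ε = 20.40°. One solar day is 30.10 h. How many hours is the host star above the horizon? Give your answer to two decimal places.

13.09 h

Solar longitude: λ_s = 360° × (12 − 31)/483.70 = -14.141°, i.e. -14.141° + 360° = 345.859°.
sin δ = sin 20.40° × sin 345.859° = -0.08516, so δ = -4.885°.
cos H₀ = −tan φ · tan δ = −tan(+67.2°) × tan(-4.885°) = 0.2033, so H₀ = 1.3660 rad = 78.27°.
Daylight = 2H₀/(2π) × 30.10 h = (1.3660/π) × 30.10 = 13.09 h.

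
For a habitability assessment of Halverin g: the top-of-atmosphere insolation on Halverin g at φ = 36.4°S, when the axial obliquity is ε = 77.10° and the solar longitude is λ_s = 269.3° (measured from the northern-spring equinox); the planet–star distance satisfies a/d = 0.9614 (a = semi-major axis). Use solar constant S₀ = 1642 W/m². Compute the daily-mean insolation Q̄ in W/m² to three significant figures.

Q̄ ≈ 878 W/m²

Solar declination: sin δ = sin ε · sin λ_s = sin 77.10° × sin 269.3° = -0.97469, so δ = -77.081°.
cos H₀ = −tan(-36.4°) tan(-77.081°) = -3.2143 ≤ −1 ⇒ polar day, H₀ = π.
Bracket: H₀ sin φ sin δ + cos φ cos δ sin H₀ = 3.1416×-0.59342×-0.97469 + 0.80489×0.22357×0.00000 = 1.817103 + 0.000000 = 1.817103.
Inverse-square distance factor (a/d)² = 0.9614² = 0.924290.
Q̄ = (S₀/π) × 0.924290 × [bracket] = (1642/π) × 0.924290 × 1.817103 = 877.8 W/m².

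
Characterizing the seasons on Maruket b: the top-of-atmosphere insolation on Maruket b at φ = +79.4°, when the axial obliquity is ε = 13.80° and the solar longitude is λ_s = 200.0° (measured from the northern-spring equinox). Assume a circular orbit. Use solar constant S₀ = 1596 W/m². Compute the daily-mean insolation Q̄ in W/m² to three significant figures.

Solar declination: sin δ = sin ε · sin λ_s = sin 13.80° × sin 200.0° = -0.08158, so δ = -4.680°.
cos H₀ = −tan(+79.4°) tan(-4.680°) = 0.4374, H₀ = 1.1181 rad.
Bracket: H₀ sin φ sin δ + cos φ cos δ sin H₀ = 1.1181×0.98294×-0.08158 + 0.18395×0.99667×0.89927 = -0.089658 + 0.164870 = 0.075212.
Q̄ = (S₀/π) × [bracket] = (1596/π) × 0.075212 = 38.21 W/m².

Q̄ ≈ 38.2 W/m²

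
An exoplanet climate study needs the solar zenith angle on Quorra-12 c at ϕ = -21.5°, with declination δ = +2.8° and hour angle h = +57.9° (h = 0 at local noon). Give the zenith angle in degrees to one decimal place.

cos θ_z = sin ϕ sin δ + cos ϕ cos δ cos h = -0.017904 + 0.493832 = 0.475928.
θ_z = arccos(0.475928) = 61.6°.

θ_z = 61.6°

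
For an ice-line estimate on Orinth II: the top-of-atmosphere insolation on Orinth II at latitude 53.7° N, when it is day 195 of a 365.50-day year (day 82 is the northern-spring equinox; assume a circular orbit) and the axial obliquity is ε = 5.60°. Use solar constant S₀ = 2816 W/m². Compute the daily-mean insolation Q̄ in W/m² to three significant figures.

Solar longitude: λ_s = 360° × (195 − 82)/365.50 = 111.300°.
sin δ = sin 5.60° × sin 111.300° = 0.09092, so δ = +5.216°.
cos H₀ = −tan(+53.7°) tan(+5.216°) = -0.1243, H₀ = 1.6954 rad.
Bracket: H₀ sin φ sin δ + cos φ cos δ sin H₀ = 1.6954×0.80593×0.09092 + 0.59201×0.99586×0.99225 = 0.124231 + 0.584990 = 0.709221.
Q̄ = (S₀/π) × [bracket] = (2816/π) × 0.709221 = 635.7 W/m².

Q̄ ≈ 636 W/m²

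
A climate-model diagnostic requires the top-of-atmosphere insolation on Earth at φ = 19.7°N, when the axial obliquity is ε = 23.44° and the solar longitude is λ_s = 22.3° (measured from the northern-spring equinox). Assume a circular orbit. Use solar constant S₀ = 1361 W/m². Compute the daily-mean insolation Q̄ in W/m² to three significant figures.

Q̄ ≈ 438 W/m²

Solar declination: sin δ = sin ε · sin λ_s = sin 23.44° × sin 22.3° = 0.15094, so δ = +8.682°.
cos H₀ = −tan(+19.7°) tan(+8.682°) = -0.0547, H₀ = 1.6255 rad.
Bracket: H₀ sin φ sin δ + cos φ cos δ sin H₀ = 1.6255×0.33710×0.15094 + 0.94147×0.98854×0.99850 = 0.082708 + 0.929285 = 1.011993.
Q̄ = (S₀/π) × [bracket] = (1361/π) × 1.011993 = 438.4 W/m².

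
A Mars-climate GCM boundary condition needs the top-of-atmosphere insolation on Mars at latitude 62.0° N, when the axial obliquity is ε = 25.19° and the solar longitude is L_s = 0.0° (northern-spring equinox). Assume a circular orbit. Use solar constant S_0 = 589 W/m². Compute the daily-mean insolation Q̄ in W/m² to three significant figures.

Q̄ ≈ 88.0 W/m²

Solar declination: sin δ = sin ε · sin L_s = sin 25.19° × sin 0.0° = 0.00000, so δ = +0.000°.
cos h₀ = −tan(+62.0°) tan(+0.000°) = -0.0000, h₀ = 1.5708 rad.
Bracket: h₀ sin ϕ sin δ + cos ϕ cos δ sin h₀ = 1.5708×0.88295×0.00000 + 0.46947×1.00000×1.00000 = 0.000000 + 0.469470 = 0.469470.
Q̄ = (S_0/π) × [bracket] = (589/π) × 0.469470 = 88.02 W/m².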